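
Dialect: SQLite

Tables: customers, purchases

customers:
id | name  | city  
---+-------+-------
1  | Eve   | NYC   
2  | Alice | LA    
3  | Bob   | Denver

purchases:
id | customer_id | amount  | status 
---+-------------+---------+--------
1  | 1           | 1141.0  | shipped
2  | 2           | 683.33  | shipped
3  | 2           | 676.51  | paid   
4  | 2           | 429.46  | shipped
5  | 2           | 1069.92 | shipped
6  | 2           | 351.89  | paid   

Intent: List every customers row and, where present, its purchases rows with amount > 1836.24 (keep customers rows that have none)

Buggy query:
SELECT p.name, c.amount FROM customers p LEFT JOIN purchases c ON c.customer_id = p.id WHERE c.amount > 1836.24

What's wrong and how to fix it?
Bug: A WHERE condition on the right-hand table after LEFT JOIN drops unmatched parents

Fix: Move the right-table condition into the ON clause so unmatched parents are kept

Corrected query:
SELECT p.name, c.amount FROM customers p LEFT JOIN purchases c ON c.customer_id = p.id AND c.amount > 1836.24

Result:
name  | amount
------+-------
Eve   | NULL  
Alice | NULL  
Bob   | NULL  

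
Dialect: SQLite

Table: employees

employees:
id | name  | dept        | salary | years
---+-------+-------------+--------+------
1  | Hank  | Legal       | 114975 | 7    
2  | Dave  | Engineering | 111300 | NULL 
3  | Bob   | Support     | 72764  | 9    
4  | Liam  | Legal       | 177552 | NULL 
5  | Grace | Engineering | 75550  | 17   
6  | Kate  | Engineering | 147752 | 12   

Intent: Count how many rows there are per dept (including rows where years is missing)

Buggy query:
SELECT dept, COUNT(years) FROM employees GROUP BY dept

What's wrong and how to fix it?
Bug: COUNT(column) counts non-NULL values only; rows with NULL years aren't counted

Fix: Replace COUNT(years) with COUNT(*)

Corrected query:
SELECT dept, COUNT(*) FROM employees GROUP BY dept

Result:
dept        | COUNT(*)
------------+---------
Engineering | 3       
Legal       | 2       
Support     | 1       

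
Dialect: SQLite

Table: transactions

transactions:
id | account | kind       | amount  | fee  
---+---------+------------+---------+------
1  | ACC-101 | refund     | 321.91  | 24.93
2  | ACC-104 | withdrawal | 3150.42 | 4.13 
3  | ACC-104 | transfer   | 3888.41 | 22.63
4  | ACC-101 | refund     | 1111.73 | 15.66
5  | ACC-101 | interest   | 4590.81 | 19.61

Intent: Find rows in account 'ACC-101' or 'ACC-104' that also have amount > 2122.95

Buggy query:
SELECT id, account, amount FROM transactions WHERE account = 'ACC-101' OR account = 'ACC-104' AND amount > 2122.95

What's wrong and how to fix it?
Bug: AND binds tighter than OR, so this parses as account = 'ACC-101' OR (account = 'ACC-104' AND amount > 2122.95)

Fix: Add parentheses around the OR so the AND applies to both alternatives

Corrected query:
SELECT id, account, amount FROM transactions WHERE (account = 'ACC-101' OR account = 'ACC-104') AND amount > 2122.95

Result:
id | account | amount 
---+---------+--------
2  | ACC-104 | 3150.42
3  | ACC-104 | 3888.41
5  | ACC-101 | 4590.81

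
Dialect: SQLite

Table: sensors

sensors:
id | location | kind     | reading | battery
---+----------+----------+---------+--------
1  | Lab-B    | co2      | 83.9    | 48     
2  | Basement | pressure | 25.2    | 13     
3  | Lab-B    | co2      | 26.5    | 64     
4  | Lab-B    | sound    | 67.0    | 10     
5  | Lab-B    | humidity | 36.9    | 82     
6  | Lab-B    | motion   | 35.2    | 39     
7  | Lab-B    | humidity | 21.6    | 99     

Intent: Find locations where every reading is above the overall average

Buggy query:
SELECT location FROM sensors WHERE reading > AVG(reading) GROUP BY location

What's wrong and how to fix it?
Bug: AVG() is an aggregate; it can't sit directly in WHERE

Fix: Use a subquery for AVG and a HAVING MIN(...) filter so the condition holds for every row in the group

Corrected query:
SELECT location FROM sensors GROUP BY location HAVING MIN(reading) > (SELECT AVG(reading) FROM sensors)

Result:
(no rows)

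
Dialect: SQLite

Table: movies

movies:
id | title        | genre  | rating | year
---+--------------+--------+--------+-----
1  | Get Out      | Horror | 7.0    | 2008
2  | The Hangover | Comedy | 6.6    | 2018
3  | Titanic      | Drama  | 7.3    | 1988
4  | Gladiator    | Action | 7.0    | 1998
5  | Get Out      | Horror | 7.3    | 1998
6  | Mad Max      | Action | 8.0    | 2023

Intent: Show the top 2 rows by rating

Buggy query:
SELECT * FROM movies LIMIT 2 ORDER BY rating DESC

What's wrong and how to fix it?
Bug: ORDER BY cannot follow LIMIT; LIMIT is the final clause

Fix: Sort with ORDER BY, then apply LIMIT

Corrected query:
SELECT * FROM movies ORDER BY rating DESC LIMIT 2

Result:
id | title   | genre  | rating | year
---+---------+--------+--------+-----
6  | Mad Max | Action | 8      | 2023
3  | Titanic | Drama  | 7.3    | 1988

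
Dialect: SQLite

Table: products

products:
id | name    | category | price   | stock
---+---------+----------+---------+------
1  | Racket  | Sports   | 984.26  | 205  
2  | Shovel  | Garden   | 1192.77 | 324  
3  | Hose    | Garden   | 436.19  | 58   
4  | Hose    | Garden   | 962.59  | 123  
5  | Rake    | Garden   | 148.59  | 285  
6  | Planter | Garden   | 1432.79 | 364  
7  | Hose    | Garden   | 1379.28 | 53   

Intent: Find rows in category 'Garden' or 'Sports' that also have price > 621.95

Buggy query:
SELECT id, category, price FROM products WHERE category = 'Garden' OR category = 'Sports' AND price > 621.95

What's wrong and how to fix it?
Bug: AND binds tighter than OR, so this parses as category = 'Garden' OR (category = 'Sports' AND price > 621.95)

Fix: Group the OR with parentheses (or use IN), then AND the threshold

Corrected query:
SELECT id, category, price FROM products WHERE (category = 'Garden' OR category = 'Sports') AND price > 621.95

Result:
id | category | price  
---+----------+--------
1  | Sports   | 984.26 
2  | Garden   | 1192.77
4  | Garden   | 962.59 
6  | Garden   | 1432.79
7  | Garden   | 1379.28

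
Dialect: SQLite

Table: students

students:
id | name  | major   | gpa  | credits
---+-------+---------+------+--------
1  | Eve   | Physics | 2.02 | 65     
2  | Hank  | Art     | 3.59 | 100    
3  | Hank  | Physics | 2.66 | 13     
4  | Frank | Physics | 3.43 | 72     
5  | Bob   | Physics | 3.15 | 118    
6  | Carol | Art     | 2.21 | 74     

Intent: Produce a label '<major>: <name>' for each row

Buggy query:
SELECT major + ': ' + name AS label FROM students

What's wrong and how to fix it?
Bug: SQLite uses || for string concatenation; + coerces text to numbers (yielding 0)

Fix: Replace + with || to concatenate text

Corrected query:
SELECT major || ': ' || name AS label FROM students

Result:
label         
--------------
Physics: Eve  
Art: Hank     
Physics: Hank 
Physics: Frank
Physics: Bob  
Art: Carol    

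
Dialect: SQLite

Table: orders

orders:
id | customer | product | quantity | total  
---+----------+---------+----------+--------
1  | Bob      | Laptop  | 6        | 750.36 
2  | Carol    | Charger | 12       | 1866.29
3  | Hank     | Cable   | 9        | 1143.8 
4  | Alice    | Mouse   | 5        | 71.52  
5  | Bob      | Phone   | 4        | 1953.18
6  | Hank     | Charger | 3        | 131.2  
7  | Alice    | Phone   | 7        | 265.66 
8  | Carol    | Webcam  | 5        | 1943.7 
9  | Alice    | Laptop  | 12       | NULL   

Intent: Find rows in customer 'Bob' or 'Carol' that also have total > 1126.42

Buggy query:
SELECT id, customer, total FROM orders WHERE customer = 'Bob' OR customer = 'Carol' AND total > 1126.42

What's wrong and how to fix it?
Bug: Without parentheses, AND is evaluated before OR, so the total filter only applies to the 'Carol' branch

Fix: Group the OR with parentheses (or use IN), then AND the threshold

Corrected query:
SELECT id, customer, total FROM orders WHERE (customer = 'Bob' OR customer = 'Carol') AND total > 1126.42

Result:
id | customer | total  
---+----------+--------
2  | Carol    | 1866.29
5  | Bob      | 1953.18
8  | Carol    | 1943.7 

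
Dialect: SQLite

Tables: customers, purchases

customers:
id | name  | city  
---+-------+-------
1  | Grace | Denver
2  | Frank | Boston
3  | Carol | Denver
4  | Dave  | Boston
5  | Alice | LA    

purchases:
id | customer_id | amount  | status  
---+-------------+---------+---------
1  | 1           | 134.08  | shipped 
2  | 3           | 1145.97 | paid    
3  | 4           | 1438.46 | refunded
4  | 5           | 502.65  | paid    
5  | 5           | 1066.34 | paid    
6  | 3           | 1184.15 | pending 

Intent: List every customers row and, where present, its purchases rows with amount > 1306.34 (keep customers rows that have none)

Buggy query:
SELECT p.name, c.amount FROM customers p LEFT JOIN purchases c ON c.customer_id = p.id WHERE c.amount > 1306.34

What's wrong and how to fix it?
Bug: Filtering c.amount in WHERE discards the NULL rows produced by LEFT JOIN, turning it into an inner join

Fix: Move the right-table condition into the ON clause so unmatched parents are kept

Corrected query:
SELECT p.name, c.amount FROM customers p LEFT JOIN purchases c ON c.customer_id = p.id AND c.amount > 1306.34

Result:
name  | amount 
------+--------
Grace | NULL   
Frank | NULL   
Carol | NULL   
Dave  | 1438.46
Alice | NULL   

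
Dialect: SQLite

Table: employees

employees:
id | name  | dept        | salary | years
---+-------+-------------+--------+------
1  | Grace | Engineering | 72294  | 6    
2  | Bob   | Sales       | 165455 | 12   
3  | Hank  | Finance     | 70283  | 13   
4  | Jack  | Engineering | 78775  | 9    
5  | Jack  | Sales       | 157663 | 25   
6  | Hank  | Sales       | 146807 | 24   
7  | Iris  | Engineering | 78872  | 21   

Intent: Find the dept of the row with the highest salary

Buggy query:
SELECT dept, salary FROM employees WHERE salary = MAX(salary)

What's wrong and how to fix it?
Bug: MAX(salary) is an aggregate and cannot be used directly in WHERE

Fix: Wrap MAX in a scalar subquery so WHERE compares against a single value

Corrected query:
SELECT dept, salary FROM employees WHERE salary = (SELECT MAX(salary) FROM employees)

Result:
dept  | salary
------+-------
Sales | 165455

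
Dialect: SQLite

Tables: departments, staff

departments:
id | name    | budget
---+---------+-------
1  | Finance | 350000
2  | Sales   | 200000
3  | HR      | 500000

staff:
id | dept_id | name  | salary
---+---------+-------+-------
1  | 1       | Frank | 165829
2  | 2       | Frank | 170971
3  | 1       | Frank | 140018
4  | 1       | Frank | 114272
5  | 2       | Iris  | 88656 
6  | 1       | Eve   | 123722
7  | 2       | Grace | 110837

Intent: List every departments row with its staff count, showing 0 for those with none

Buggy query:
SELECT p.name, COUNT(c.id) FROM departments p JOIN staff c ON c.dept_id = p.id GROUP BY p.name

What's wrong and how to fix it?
Bug: INNER JOIN drops departments rows that have no matching staff rows

Fix: Use LEFT JOIN so parents without children still appear (COUNT(c.id) gives 0)

Corrected query:
SELECT p.name, COUNT(c.id) FROM departments p LEFT JOIN staff c ON c.dept_id = p.id GROUP BY p.name

Result:
name    | COUNT(c.id)
--------+------------
Finance | 4          
HR      | 0          
Sales   | 3          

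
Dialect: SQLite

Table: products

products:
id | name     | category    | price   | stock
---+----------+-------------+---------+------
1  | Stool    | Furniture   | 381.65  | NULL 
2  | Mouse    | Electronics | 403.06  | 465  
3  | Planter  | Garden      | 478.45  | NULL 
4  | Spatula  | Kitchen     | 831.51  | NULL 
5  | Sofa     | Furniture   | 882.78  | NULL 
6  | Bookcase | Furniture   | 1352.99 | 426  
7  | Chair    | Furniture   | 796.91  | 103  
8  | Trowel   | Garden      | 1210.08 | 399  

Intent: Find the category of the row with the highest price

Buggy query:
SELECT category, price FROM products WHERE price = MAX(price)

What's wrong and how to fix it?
Bug: WHERE is evaluated per row; an aggregate over the whole table isn't defined there

Fix: Use a subquery: WHERE price = (SELECT MAX(price) FROM products)

Corrected query:
SELECT category, price FROM products WHERE price = (SELECT MAX(price) FROM products)

Result:
category  | price  
----------+--------
Furniture | 1352.99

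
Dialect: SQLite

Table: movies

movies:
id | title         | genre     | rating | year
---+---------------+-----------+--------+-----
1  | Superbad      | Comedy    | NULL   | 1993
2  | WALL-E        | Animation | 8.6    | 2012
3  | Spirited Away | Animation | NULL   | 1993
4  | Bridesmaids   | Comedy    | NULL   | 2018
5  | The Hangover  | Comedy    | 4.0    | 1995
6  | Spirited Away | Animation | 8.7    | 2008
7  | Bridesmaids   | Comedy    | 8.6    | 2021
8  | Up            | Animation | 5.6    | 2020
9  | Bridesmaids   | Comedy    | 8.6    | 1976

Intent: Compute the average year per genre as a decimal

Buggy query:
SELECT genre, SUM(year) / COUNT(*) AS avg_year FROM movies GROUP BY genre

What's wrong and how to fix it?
Bug: SUM(year) and COUNT(*) are both integers; the division truncates the fractional part

Fix: Cast one side to REAL so the division keeps the fractional part

Corrected query:
SELECT genre, SUM(year) * 1.0 / COUNT(*) AS avg_year FROM movies GROUP BY genre

Result:
genre     | avg_year
----------+---------
Animation | 2008.25 
Comedy    | 2000.6  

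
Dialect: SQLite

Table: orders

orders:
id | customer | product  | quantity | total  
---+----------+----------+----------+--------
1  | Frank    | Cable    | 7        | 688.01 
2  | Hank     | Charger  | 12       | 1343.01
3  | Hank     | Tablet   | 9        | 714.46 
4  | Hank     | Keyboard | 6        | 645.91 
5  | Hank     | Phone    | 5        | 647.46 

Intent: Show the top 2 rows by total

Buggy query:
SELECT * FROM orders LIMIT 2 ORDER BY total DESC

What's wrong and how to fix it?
Bug: LIMIT must come after ORDER BY

Fix: Sort with ORDER BY, then apply LIMIT

Corrected query:
SELECT * FROM orders ORDER BY total DESC LIMIT 2

Result:
id | customer | product | quantity | total  
---+----------+---------+----------+--------
2  | Hank     | Charger | 12       | 1343.01
3  | Hank     | Tablet  | 9        | 714.46 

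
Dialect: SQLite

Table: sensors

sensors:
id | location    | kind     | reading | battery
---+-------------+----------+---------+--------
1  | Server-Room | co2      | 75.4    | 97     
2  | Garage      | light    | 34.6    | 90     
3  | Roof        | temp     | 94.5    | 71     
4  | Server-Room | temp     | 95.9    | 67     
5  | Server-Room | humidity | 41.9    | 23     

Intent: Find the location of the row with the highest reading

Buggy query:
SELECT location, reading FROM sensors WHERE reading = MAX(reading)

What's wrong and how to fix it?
Bug: MAX(reading) is an aggregate and cannot be used directly in WHERE

Fix: Use a subquery: WHERE reading = (SELECT MAX(reading) FROM sensors)

Corrected query:
SELECT location, reading FROM sensors WHERE reading = (SELECT MAX(reading) FROM sensors)

Result:
location    | reading
------------+--------
Server-Room | 95.9   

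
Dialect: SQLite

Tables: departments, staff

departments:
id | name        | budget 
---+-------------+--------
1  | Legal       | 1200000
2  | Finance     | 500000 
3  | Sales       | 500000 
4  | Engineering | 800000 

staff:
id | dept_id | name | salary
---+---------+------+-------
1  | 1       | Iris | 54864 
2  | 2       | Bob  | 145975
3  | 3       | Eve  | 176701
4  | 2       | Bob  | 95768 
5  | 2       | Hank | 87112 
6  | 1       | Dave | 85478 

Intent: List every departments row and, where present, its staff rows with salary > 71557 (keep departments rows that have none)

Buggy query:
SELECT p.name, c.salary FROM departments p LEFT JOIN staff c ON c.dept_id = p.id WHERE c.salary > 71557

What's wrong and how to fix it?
Bug: A WHERE condition on the right-hand table after LEFT JOIN drops unmatched parents

Fix: Put 'c.salary > 71557' in the JOIN's ON clause instead of WHERE

Corrected query:
SELECT p.name, c.salary FROM departments p LEFT JOIN staff c ON c.dept_id = p.id AND c.salary > 71557

Result:
name        | salary
------------+-------
Legal       | 85478 
Finance     | 87112 
Finance     | 95768 
Finance     | 145975
Sales       | 176701
Engineering | NULL  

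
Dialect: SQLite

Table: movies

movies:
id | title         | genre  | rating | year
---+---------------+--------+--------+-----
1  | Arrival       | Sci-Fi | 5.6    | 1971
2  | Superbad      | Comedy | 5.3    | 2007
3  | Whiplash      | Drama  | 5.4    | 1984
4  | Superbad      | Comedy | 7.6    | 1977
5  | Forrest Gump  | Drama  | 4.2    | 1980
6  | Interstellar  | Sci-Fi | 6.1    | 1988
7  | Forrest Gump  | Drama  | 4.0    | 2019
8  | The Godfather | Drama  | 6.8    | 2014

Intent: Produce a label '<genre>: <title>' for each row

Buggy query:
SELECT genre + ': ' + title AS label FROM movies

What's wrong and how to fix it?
Bug: '+' is numeric addition; on text columns SQLite converts them to 0 instead of concatenating

Fix: Replace + with || to concatenate text

Corrected query:
SELECT genre || ': ' || title AS label FROM movies

Result:
label               
--------------------
Sci-Fi: Arrival     
Comedy: Superbad    
Drama: Whiplash     
Comedy: Superbad    
Drama: Forrest Gump 
Sci-Fi: Interstellar
Drama: Forrest Gump 
Drama: The Godfather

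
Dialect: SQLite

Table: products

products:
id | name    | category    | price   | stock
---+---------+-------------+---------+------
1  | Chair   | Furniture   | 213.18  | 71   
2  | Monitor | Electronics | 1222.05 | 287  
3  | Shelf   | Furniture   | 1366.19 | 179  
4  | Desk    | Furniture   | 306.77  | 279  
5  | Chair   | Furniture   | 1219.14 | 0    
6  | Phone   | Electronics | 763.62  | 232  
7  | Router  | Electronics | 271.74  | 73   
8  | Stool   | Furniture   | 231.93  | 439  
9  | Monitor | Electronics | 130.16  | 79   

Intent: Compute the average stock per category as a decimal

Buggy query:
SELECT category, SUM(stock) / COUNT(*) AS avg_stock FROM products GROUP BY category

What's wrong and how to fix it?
Bug: SUM(stock) and COUNT(*) are both integers; the division truncates the fractional part

Fix: Cast one side to REAL so the division keeps the fractional part

Corrected query:
SELECT category, SUM(stock) * 1.0 / COUNT(*) AS avg_stock FROM products GROUP BY category

Result:
category    | avg_stock
------------+----------
Electronics | 167.75   
Furniture   | 193.6    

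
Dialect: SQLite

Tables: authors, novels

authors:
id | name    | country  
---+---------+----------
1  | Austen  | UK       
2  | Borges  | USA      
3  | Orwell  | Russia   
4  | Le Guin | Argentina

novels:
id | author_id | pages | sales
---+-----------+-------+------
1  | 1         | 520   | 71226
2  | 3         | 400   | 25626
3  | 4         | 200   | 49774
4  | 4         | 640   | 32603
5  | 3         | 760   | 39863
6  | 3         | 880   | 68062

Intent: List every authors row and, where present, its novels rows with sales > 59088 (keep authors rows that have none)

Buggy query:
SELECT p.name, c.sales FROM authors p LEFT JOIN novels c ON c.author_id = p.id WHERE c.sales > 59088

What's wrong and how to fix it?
Bug: Filtering c.sales in WHERE discards the NULL rows produced by LEFT JOIN, turning it into an inner join

Fix: Put 'c.sales > 59088' in the JOIN's ON clause instead of WHERE

Corrected query:
SELECT p.name, c.sales FROM authors p LEFT JOIN novels c ON c.author_id = p.id AND c.sales > 59088

Result:
name    | sales
--------+------
Austen  | 71226
Borges  | NULL 
Orwell  | 68062
Le Guin | NULL 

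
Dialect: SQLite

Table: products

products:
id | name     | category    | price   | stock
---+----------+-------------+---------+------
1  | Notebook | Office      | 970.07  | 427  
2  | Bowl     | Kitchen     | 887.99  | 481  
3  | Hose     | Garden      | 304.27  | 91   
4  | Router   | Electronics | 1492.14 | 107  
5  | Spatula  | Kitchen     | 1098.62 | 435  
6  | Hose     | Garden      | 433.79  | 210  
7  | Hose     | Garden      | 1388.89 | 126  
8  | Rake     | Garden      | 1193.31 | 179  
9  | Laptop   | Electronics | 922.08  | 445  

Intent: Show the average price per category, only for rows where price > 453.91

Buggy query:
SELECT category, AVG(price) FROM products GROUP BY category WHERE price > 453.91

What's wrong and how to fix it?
Bug: WHERE cannot follow GROUP BY

Fix: Place WHERE between FROM and GROUP BY

Corrected query:
SELECT category, AVG(price) FROM products WHERE price > 453.91 GROUP BY category

Result:
category    | AVG(price)
------------+-----------
Electronics | 1207.11   
Garden      | 1291.1    
Kitchen     | 993.305   
Office      | 970.07    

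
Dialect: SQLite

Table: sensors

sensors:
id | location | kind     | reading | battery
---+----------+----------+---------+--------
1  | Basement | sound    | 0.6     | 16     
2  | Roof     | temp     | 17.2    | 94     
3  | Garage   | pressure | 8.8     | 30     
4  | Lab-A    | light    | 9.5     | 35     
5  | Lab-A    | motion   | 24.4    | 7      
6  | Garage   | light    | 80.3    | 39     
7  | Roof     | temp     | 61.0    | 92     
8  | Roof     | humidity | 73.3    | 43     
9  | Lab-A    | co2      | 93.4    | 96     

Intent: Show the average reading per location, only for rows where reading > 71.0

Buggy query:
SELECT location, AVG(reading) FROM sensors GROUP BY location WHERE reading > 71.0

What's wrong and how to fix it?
Bug: Row-level WHERE must come before GROUP BY in the clause order

Fix: Place WHERE between FROM and GROUP BY

Corrected query:
SELECT location, AVG(reading) FROM sensors WHERE reading > 71.0 GROUP BY location

Result:
location | AVG(reading)
---------+-------------
Garage   | 80.3        
Lab-A    | 93.4        
Roof     | 73.3        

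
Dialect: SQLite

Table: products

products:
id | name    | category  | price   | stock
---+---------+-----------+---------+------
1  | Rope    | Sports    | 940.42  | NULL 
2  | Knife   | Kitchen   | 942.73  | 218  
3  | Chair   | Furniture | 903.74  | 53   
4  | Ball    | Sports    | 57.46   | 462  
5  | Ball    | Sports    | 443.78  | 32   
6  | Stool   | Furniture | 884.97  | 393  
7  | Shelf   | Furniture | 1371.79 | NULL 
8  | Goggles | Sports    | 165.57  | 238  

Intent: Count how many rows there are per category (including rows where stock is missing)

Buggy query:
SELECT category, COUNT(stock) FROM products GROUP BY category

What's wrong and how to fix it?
Bug: COUNT(stock) skips NULLs, so groups with missing stock are undercounted

Fix: Use COUNT(*) to count all rows regardless of NULL

Corrected query:
SELECT category, COUNT(*) FROM products GROUP BY category

Result:
category  | COUNT(*)
----------+---------
Furniture | 3       
Kitchen   | 1       
Sports    | 4       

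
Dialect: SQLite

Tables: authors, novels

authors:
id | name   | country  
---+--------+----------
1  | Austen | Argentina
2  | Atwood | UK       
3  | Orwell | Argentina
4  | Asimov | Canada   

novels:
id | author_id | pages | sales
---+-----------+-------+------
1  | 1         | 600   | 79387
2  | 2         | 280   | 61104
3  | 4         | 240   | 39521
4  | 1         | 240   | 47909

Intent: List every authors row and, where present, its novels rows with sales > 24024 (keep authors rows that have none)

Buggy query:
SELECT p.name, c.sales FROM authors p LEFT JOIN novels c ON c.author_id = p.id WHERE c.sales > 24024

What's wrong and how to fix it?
Bug: Filtering c.sales in WHERE discards the NULL rows produced by LEFT JOIN, turning it into an inner join

Fix: Put 'c.sales > 24024' in the JOIN's ON clause instead of WHERE

Corrected query:
SELECT p.name, c.sales FROM authors p LEFT JOIN novels c ON c.author_id = p.id AND c.sales > 24024

Result:
name   | sales
-------+------
Austen | 47909
Austen | 79387
Atwood | 61104
Orwell | NULL 
Asimov | 39521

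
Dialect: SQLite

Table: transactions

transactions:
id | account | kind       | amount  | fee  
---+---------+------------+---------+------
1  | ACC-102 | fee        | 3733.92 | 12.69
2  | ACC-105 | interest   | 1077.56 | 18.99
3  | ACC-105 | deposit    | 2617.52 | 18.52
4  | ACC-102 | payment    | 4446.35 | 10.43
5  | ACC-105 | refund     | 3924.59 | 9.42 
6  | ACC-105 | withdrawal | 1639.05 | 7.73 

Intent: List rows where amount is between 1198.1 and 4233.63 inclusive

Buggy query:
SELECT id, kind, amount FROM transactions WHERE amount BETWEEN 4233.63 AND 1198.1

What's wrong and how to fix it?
Bug: BETWEEN expects the lower bound first; with 4233.63 AND 1198.1 the range is empty

Fix: Swap the bounds so the smaller value comes first

Corrected query:
SELECT id, kind, amount FROM transactions WHERE amount BETWEEN 1198.1 AND 4233.63

Result:
id | kind       | amount 
---+------------+--------
1  | fee        | 3733.92
3  | deposit    | 2617.52
5  | refund     | 3924.59
6  | withdrawal | 1639.05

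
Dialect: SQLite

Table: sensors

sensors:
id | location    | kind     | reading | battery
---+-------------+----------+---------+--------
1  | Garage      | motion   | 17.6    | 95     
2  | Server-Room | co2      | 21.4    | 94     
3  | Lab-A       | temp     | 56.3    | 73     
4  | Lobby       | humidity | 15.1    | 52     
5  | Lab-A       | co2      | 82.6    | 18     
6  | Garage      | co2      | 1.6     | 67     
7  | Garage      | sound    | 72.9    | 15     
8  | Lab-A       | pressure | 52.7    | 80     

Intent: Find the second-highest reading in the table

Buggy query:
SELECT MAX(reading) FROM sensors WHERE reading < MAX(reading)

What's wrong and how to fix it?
Bug: The inner MAX is an aggregate inside WHERE, which is not allowed

Fix: Compute the overall MAX in a subquery, then take MAX of rows below it

Corrected query:
SELECT MAX(reading) FROM sensors WHERE reading < (SELECT MAX(reading) FROM sensors)

Result:
MAX(reading)
------------
72.9        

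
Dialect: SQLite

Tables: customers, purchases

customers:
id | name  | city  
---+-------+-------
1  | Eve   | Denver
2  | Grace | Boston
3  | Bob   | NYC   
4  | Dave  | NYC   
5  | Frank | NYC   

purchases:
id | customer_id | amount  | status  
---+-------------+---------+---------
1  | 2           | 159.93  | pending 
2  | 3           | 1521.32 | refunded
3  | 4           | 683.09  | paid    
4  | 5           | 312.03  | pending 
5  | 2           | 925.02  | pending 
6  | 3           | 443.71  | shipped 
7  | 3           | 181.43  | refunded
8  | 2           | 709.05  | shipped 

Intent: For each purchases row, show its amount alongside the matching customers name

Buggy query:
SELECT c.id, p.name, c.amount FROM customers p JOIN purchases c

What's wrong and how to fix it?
Bug: JOIN with no ON clause produces a cartesian product; every purchases row pairs with every customers row

Fix: Add ON c.customer_id = p.id to the JOIN

Corrected query:
SELECT c.id, p.name, c.amount FROM customers p JOIN purchases c ON c.customer_id = p.id

Result:
id | name  | amount 
---+-------+--------
1  | Grace | 159.93 
2  | Bob   | 1521.32
3  | Dave  | 683.09 
4  | Frank | 312.03 
5  | Grace | 925.02 
6  | Bob   | 443.71 
7  | Bob   | 181.43 
8  | Grace | 709.05 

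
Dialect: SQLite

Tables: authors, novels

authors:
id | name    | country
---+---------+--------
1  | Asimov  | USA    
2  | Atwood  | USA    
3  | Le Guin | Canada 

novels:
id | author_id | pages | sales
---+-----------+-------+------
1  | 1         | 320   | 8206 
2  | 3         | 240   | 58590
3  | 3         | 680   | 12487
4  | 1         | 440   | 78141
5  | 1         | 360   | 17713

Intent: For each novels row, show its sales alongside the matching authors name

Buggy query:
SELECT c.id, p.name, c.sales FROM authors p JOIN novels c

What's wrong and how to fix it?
Bug: JOIN with no ON clause produces a cartesian product; every novels row pairs with every authors row

Fix: Add ON c.author_id = p.id to the JOIN

Corrected query:
SELECT c.id, p.name, c.sales FROM authors p JOIN novels c ON c.author_id = p.id

Result:
id | name    | sales
---+---------+------
1  | Asimov  | 8206 
2  | Le Guin | 58590
3  | Le Guin | 12487
4  | Asimov  | 78141
5  | Asimov  | 17713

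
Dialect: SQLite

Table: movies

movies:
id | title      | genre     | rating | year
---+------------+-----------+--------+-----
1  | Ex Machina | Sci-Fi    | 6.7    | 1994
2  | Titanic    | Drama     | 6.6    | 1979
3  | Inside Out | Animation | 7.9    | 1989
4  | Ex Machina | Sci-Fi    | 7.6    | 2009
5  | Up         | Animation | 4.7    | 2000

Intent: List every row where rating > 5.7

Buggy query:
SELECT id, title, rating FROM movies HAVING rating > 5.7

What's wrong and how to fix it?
Bug: HAVING filters the output of aggregation, but this query has no GROUP BY and no aggregate functions, so SQLite rejects it (HAVING clause on a non-aggregate query); the condition here is per row

Fix: Use WHERE for row-level filtering

Corrected query:
SELECT id, title, rating FROM movies WHERE rating > 5.7

Result:
id | title      | rating
---+------------+-------
1  | Ex Machina | 6.7   
2  | Titanic    | 6.6   
3  | Inside Out | 7.9   
4  | Ex Machina | 7.6   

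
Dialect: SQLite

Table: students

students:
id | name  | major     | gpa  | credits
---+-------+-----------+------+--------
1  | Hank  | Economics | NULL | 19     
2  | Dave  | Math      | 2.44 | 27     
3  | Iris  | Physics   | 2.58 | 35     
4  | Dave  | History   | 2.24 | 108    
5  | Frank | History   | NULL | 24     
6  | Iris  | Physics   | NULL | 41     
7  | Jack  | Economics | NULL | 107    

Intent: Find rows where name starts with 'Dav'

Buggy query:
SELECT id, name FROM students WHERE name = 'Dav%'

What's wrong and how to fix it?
Bug: '=' compares the literal string including the % character; pattern matching needs LIKE

Fix: Use LIKE for wildcard pattern matching

Corrected query:
SELECT id, name FROM students WHERE name LIKE 'Dav%'

Result:
id | name
---+-----
2  | Dave
4  | Dave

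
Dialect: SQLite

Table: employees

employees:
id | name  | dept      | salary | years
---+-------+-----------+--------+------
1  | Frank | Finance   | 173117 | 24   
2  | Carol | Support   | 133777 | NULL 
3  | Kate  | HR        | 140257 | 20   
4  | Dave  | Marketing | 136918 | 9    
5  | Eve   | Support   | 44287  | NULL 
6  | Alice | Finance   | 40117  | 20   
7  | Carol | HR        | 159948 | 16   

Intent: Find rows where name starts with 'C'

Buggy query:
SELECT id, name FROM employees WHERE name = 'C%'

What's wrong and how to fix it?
Bug: '=' compares the literal string including the % character; pattern matching needs LIKE

Fix: Replace '=' with LIKE so 'C%' is treated as a pattern

Corrected query:
SELECT id, name FROM employees WHERE name LIKE 'C%'

Result:
id | name 
---+------
2  | Carol
7  | Carol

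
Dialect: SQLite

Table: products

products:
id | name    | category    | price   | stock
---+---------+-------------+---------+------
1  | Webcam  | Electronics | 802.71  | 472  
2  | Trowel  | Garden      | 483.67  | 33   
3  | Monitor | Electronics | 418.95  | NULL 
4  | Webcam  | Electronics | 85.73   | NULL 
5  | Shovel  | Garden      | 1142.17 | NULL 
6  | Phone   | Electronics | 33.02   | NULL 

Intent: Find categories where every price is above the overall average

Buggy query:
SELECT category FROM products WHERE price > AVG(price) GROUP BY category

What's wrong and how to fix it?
Bug: AVG() is an aggregate; it can't sit directly in WHERE

Fix: Use a subquery for AVG and a HAVING MIN(...) filter so the condition holds for every row in the group

Corrected query:
SELECT category FROM products GROUP BY category HAVING MIN(price) > (SELECT AVG(price) FROM products)

Result:
(no rows)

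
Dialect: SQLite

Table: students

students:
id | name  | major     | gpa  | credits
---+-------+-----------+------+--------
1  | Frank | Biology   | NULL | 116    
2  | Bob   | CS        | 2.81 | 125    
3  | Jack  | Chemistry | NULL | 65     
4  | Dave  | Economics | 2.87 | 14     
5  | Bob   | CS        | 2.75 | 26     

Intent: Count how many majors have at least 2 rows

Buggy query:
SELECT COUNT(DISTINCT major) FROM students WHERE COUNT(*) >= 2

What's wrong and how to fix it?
Bug: COUNT(*) cannot appear in WHERE; the per-group count doesn't exist yet

Fix: Group first with HAVING COUNT(*) >= 2, then COUNT the resulting groups

Corrected query:
SELECT COUNT(*) FROM (SELECT major FROM students GROUP BY major HAVING COUNT(*) >= 2)

Result:
COUNT(*)
--------
1       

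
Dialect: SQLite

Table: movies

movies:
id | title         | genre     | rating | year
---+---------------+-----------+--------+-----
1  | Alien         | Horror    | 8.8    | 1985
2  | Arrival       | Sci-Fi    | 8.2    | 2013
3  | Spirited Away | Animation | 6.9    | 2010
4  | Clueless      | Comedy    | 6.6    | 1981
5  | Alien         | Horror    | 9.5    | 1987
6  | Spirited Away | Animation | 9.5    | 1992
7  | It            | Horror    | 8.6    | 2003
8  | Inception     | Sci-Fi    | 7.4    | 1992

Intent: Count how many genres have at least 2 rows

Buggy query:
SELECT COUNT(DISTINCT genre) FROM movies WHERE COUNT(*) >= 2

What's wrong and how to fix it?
Bug: COUNT(*) cannot appear in WHERE; the per-group count doesn't exist yet

Fix: Use a subquery that GROUPs and filters with HAVING, then count its rows

Corrected query:
SELECT COUNT(*) FROM (SELECT genre FROM movies GROUP BY genre HAVING COUNT(*) >= 2)

Result:
COUNT(*)
--------
3       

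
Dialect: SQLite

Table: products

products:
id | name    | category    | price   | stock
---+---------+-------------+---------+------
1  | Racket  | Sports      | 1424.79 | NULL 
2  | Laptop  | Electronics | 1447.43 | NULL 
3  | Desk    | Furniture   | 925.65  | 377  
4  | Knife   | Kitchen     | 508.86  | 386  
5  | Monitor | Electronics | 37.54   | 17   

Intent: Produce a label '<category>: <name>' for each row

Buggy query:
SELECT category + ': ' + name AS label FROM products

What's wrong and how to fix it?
Bug: '+' is numeric addition; on text columns SQLite converts them to 0 instead of concatenating

Fix: Use the || operator for string concatenation

Corrected query:
SELECT category || ': ' || name AS label FROM products

Result:
label               
--------------------
Sports: Racket      
Electronics: Laptop 
Furniture: Desk     
Kitchen: Knife      
Electronics: Monitor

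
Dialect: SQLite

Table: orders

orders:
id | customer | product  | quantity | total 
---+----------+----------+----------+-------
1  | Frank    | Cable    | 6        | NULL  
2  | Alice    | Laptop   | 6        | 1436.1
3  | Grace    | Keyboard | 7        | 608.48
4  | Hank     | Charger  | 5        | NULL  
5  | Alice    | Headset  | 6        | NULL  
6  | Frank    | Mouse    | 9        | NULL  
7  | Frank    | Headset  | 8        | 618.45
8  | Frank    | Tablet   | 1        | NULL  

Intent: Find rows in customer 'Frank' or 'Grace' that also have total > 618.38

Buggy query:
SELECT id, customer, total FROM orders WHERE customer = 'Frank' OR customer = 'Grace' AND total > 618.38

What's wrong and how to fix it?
Bug: AND binds tighter than OR, so this parses as customer = 'Frank' OR (customer = 'Grace' AND total > 618.38)

Fix: Group the OR with parentheses (or use IN), then AND the threshold

Corrected query:
SELECT id, customer, total FROM orders WHERE (customer = 'Frank' OR customer = 'Grace') AND total > 618.38

Result:
id | customer | total 
---+----------+-------
7  | Frank    | 618.45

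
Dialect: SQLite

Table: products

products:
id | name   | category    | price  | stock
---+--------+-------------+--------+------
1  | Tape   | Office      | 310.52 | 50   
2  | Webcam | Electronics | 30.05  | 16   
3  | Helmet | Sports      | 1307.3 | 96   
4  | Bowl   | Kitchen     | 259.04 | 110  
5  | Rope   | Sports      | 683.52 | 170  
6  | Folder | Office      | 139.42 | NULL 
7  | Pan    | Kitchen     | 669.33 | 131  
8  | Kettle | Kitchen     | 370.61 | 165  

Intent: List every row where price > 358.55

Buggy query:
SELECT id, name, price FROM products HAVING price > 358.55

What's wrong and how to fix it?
Bug: HAVING filters the output of aggregation, but this query has no GROUP BY and no aggregate functions, so SQLite rejects it (HAVING clause on a non-aggregate query); the condition here is per row

Fix: Use WHERE for row-level filtering

Corrected query:
SELECT id, name, price FROM products WHERE price > 358.55

Result:
id | name   | price 
---+--------+-------
3  | Helmet | 1307.3
5  | Rope   | 683.52
7  | Pan    | 669.33
8  | Kettle | 370.61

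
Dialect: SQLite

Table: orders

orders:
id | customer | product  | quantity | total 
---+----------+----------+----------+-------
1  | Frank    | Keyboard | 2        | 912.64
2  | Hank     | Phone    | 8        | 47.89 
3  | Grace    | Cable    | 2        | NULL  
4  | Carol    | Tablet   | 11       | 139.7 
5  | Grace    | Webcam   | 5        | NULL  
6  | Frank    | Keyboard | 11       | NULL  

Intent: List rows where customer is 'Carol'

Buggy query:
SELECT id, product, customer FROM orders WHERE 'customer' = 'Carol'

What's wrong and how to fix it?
Bug: 'customer' in single quotes is a string literal, not the column; the comparison is literal-vs-literal and never true

Fix: Reference the column as customer without single quotes

Corrected query:
SELECT id, product, customer FROM orders WHERE customer = 'Carol'

Result:
id | product | customer
---+---------+---------
4  | Tablet  | Carol   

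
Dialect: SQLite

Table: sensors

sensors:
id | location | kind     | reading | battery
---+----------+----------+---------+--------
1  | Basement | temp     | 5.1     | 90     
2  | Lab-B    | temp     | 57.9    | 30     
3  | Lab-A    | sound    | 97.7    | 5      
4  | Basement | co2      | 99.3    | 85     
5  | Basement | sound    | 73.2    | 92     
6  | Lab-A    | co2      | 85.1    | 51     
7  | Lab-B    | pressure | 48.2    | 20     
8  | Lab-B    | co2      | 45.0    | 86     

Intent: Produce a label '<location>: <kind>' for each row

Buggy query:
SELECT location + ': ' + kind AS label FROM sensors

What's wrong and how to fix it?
Bug: SQLite uses || for string concatenation; + coerces text to numbers (yielding 0)

Fix: Replace + with || to concatenate text

Corrected query:
SELECT location || ': ' || kind AS label FROM sensors

Result:
label          
---------------
Basement: temp 
Lab-B: temp    
Lab-A: sound   
Basement: co2  
Basement: sound
Lab-A: co2     
Lab-B: pressure
Lab-B: co2     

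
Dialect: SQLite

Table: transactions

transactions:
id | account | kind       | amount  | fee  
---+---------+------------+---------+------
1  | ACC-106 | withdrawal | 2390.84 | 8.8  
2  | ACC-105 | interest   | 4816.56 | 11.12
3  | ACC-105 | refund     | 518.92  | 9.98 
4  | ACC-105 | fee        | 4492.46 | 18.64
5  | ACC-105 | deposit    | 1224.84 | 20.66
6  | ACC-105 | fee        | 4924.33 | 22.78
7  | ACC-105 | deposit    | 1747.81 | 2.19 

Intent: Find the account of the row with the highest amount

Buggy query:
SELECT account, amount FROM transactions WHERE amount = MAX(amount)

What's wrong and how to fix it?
Bug: MAX(amount) is an aggregate and cannot be used directly in WHERE

Fix: Wrap MAX in a scalar subquery so WHERE compares against a single value

Corrected query:
SELECT account, amount FROM transactions WHERE amount = (SELECT MAX(amount) FROM transactions)

Result:
account | amount 
--------+--------
ACC-105 | 4924.33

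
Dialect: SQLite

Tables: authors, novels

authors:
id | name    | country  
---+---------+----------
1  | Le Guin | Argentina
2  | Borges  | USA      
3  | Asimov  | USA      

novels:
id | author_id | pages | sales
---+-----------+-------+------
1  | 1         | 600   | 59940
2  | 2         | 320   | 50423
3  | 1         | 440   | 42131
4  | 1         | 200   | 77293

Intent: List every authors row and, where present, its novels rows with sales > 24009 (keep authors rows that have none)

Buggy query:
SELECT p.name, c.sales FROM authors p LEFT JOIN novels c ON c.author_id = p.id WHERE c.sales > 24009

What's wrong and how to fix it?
Bug: A WHERE condition on the right-hand table after LEFT JOIN drops unmatched parents

Fix: Put 'c.sales > 24009' in the JOIN's ON clause instead of WHERE

Corrected query:
SELECT p.name, c.sales FROM authors p LEFT JOIN novels c ON c.author_id = p.id AND c.sales > 24009

Result:
name    | sales
--------+------
Le Guin | 42131
Le Guin | 59940
Le Guin | 77293
Borges  | 50423
Asimov  | NULL 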